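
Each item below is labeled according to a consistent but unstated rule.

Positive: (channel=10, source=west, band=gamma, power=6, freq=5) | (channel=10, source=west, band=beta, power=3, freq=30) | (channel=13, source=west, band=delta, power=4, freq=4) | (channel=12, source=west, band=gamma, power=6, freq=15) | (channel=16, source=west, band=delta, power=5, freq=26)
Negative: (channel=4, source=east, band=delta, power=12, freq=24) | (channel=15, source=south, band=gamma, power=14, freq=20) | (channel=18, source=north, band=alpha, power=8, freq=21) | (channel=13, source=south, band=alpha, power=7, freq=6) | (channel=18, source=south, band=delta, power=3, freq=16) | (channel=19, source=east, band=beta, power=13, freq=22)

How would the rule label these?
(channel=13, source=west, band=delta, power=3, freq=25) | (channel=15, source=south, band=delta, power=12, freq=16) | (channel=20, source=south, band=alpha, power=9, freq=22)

Positive, Negative, Negative

The distinguishing property — source is west — holds for all the 'Positive' cases and none of the 'Negative' cases.
(channel=13, source=west, band=delta, power=3, freq=25) → source is west → Positive. (channel=15, source=south, band=delta, power=12, freq=16) → source is south → Negative. (channel=20, source=south, band=alpha, power=9, freq=22) → source is south → Negative.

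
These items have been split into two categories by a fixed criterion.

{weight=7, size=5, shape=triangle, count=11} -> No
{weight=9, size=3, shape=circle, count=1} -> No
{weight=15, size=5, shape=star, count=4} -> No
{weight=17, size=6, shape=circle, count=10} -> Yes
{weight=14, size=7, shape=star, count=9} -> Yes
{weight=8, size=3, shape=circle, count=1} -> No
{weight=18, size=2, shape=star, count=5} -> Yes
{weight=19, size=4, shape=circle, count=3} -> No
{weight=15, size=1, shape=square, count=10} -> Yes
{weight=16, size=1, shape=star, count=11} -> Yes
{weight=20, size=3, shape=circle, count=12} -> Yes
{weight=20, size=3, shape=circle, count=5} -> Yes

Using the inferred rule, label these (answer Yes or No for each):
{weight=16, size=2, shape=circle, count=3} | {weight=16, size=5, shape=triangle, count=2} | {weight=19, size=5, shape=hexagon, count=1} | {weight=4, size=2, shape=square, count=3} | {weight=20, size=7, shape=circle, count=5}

No, No, No, No, Yes

The simplest hypothesis consistent with all the labels is: weight ≥ 8 AND count ≥ 5.
{weight=16, size=2, shape=circle, count=3}: weight = 16, count = 3, lacks this property → No. {weight=16, size=5, shape=triangle, count=2}: weight = 16, count = 2, lacks this property → No. {weight=19, size=5, shape=hexagon, count=1}: weight = 19, count = 1, lacks this property → No. {weight=4, size=2, shape=square, count=3}: weight = 4, count = 3, lacks this property → No. {weight=20, size=7, shape=circle, count=5}: weight = 20, count = 5, checks out → Yes.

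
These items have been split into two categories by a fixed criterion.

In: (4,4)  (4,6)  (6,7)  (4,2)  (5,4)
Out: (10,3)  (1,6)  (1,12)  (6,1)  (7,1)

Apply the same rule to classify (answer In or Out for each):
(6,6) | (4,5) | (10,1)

In, In, Out

The rule appears to be: |first − second| ≤ 2.
(6,6) — |6−6| = 0, hence In.
(4,5) — |4−5| = 1, hence In.
(10,1) — |10−1| = 9, hence Out.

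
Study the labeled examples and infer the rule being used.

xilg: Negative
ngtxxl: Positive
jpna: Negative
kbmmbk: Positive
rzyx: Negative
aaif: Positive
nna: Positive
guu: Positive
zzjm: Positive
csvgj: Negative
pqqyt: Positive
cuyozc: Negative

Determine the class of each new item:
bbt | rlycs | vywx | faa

'Positive' ⟺ has a double letter.
Positive: bbt, since 'bb' doubled. Negative: rlycs, since no doubled letter. Negative: vywx, since no doubled letter. Positive: faa, since 'aa' doubled.

Positive, Negative, Negative, Positive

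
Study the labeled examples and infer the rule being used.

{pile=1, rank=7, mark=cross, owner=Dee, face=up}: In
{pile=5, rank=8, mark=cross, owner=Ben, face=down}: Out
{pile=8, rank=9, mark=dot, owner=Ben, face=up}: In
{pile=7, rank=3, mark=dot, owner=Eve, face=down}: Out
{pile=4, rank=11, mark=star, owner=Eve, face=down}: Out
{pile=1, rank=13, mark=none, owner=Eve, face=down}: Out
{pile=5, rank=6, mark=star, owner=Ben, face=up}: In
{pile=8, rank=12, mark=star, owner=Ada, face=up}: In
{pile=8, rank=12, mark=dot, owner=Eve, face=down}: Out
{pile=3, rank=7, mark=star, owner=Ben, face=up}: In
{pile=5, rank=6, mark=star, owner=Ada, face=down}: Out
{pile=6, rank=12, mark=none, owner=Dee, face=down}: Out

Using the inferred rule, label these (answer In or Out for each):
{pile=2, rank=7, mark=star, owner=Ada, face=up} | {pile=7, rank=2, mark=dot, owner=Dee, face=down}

In, Out

The classifier is using: face is up.
{pile=2, rank=7, mark=star, owner=Ada, face=up} — face is up, hence In.
{pile=7, rank=2, mark=dot, owner=Dee, face=down} — face is down, hence Out.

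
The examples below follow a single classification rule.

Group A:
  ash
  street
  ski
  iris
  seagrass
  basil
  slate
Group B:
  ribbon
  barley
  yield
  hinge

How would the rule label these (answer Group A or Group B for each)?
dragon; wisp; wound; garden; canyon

The rule appears to be: contains 's'.

Group B, Group A, Group B, Group B, Group B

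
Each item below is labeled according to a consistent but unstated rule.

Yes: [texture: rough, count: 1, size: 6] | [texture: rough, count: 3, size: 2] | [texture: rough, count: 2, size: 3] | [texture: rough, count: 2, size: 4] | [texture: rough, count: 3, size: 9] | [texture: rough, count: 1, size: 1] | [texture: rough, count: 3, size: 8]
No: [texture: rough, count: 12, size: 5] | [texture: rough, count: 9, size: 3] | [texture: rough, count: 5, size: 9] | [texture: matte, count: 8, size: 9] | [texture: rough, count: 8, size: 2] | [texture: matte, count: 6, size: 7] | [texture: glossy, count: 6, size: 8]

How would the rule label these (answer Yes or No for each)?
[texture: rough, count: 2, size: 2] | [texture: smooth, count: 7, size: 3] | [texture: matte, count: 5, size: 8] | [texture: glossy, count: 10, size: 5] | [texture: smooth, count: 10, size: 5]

Yes, No, No, No, No

The common property of the 'Yes' items is: count ≤ 3. No 'No' item has it.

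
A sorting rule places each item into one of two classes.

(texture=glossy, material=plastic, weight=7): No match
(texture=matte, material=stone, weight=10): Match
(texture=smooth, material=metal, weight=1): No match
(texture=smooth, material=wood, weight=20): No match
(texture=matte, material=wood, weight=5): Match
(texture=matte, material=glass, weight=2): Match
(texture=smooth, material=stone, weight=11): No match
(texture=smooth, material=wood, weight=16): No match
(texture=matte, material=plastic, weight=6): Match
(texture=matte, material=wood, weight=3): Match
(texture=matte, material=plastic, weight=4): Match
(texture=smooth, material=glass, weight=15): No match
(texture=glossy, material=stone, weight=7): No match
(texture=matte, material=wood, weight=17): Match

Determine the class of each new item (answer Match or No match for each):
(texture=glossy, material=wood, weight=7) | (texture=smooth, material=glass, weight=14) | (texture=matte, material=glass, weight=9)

No match, No match, Match

Comparing the two groups points to one rule — texture is matte.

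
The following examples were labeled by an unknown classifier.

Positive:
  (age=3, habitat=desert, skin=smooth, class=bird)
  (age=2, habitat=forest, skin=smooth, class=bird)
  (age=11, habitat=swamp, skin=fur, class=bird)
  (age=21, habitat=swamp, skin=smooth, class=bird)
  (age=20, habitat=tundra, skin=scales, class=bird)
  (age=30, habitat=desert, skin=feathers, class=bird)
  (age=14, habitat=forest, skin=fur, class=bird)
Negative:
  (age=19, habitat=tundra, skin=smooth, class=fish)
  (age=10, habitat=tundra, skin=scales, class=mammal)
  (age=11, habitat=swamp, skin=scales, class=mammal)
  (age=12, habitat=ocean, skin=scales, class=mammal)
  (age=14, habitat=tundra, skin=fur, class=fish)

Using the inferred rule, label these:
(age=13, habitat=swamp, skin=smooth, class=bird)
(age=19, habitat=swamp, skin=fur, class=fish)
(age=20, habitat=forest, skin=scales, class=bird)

'Positive' ⟺ class is bird.

Positive, Negative, Positive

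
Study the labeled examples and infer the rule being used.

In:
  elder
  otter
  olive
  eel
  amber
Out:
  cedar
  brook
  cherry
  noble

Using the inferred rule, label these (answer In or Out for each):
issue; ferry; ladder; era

The pattern is that an item is 'In' exactly when: starts with a vowel.
issue → starts with 'i' → In. ferry → starts with 'f' → Out. ladder → starts with 'l' → Out. era → starts with 'e' → In.

In, Out, Out, In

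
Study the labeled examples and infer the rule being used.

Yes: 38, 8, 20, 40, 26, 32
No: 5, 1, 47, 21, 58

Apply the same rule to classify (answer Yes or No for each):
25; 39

No, No

All 'Yes' examples share one property — even AND at most 40 — and every 'No' example lacks it.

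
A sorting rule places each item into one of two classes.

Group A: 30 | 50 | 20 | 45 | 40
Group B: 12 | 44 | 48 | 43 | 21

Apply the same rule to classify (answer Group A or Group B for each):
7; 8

Group B, Group B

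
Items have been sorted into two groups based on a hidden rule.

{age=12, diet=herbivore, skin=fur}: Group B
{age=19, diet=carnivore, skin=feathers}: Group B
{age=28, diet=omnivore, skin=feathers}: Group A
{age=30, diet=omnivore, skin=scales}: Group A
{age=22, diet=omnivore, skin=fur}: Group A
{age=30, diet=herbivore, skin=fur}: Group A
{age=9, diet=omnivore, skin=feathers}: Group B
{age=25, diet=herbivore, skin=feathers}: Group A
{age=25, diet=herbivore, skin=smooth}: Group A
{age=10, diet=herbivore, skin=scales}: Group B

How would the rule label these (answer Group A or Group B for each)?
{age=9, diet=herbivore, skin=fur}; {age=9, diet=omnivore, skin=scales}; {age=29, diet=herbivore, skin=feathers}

Group B, Group B, Group A

All 'Group A' examples share one property — age ≥ 22 — and every 'Group B' example lacks it.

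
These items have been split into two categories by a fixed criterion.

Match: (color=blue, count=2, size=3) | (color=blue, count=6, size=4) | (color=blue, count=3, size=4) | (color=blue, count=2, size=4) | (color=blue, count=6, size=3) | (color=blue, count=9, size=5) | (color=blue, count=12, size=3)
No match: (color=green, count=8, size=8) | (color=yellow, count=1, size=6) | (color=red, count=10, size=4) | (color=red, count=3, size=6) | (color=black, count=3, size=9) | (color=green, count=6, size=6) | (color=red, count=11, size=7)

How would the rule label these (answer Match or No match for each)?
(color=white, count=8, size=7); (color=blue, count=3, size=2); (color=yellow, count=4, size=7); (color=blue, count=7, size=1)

No match, Match, No match, Match

'Match' ⟺ color is blue.
No match: (color=white, count=8, size=7), since color is white. Match: (color=blue, count=3, size=2), since color is blue. No match: (color=yellow, count=4, size=7), since color is yellow. Match: (color=blue, count=7, size=1), since color is blue.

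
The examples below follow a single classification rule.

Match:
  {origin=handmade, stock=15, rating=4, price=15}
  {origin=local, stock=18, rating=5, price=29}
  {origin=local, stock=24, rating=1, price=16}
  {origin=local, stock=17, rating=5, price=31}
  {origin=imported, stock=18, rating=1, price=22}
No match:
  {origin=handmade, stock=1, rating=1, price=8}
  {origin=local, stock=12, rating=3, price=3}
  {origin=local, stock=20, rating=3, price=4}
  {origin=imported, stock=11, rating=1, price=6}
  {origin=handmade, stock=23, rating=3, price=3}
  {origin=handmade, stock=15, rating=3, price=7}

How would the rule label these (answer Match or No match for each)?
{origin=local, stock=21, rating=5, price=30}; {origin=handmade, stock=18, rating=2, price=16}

Match, Match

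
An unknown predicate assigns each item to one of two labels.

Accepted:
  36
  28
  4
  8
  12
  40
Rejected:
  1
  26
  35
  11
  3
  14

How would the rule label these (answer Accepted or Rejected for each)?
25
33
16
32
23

Comparing the two groups points to one rule — multiple of 4.
25: Rejected (25 = 4·6 + 1).
33: Rejected (33 = 4·8 + 1).
16: Accepted (16 = 4·4).
32: Accepted (32 = 4·8).
23: Rejected (23 = 4·5 + 3).

Rejected, Rejected, Accepted, Accepted, Rejected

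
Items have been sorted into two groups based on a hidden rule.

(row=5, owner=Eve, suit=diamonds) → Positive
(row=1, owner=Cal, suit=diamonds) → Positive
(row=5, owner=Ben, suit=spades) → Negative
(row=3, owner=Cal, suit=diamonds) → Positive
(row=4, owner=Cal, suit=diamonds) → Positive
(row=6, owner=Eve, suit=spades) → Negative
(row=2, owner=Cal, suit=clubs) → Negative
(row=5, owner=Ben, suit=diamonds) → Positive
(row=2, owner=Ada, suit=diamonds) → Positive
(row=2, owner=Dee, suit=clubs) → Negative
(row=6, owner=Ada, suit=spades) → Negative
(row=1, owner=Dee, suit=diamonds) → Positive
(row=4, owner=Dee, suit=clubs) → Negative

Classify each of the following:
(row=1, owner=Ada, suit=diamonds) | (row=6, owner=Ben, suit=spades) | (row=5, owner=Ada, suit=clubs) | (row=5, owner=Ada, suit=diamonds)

Positive, Negative, Negative, Positive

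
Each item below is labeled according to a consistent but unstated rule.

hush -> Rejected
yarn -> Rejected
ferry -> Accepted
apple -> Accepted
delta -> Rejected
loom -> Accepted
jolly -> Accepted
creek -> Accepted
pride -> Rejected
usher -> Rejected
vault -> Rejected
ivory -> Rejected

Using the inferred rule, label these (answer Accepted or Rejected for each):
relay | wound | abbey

The classifier is using: has a double letter.
Rejected: relay, since no doubled letter. Rejected: wound, since no doubled letter. Accepted: abbey, since 'bb' doubled.

Rejected, Rejected, Accepted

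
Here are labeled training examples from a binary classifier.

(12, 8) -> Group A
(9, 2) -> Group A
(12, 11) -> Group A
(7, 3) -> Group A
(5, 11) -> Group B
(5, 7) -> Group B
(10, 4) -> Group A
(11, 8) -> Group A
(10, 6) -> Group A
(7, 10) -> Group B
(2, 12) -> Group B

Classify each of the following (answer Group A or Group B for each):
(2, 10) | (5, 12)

Group B, Group B

The rule appears to be: first > second.
(2, 10) — 2 < 10, hence Group B.
(5, 12) — 5 < 12, hence Group B.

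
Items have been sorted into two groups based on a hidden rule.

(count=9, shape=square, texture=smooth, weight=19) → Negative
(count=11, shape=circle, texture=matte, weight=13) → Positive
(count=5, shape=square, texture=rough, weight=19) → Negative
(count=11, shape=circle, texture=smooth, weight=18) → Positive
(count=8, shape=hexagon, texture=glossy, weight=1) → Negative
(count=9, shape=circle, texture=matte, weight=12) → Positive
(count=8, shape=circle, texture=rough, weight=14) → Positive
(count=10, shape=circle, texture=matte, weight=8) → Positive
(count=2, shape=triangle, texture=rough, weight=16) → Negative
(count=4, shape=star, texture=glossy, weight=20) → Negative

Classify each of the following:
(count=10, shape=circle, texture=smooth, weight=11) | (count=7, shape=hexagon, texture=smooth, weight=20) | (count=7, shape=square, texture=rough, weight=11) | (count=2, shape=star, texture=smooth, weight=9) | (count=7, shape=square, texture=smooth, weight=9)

Comparing the two groups points to one rule — shape is circle.
Positive: (count=10, shape=circle, texture=smooth, weight=11), since shape is circle. Negative: (count=7, shape=hexagon, texture=smooth, weight=20), since shape is hexagon. Negative: (count=7, shape=square, texture=rough, weight=11), since shape is square. Negative: (count=2, shape=star, texture=smooth, weight=9), since shape is star. Negative: (count=7, shape=square, texture=smooth, weight=9), since shape is square.

Positive, Negative, Negative, Negative, Negative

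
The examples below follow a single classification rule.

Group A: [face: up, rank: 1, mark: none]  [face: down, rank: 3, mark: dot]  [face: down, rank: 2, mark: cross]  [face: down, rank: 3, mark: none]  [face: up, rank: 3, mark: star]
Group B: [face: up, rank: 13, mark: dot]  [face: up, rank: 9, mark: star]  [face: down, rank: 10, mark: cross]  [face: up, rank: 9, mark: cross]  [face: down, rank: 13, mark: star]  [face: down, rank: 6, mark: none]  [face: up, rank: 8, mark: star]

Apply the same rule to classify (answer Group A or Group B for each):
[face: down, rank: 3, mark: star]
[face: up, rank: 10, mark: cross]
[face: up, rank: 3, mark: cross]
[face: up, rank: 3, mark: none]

Rule: rank ≤ 3. This holds for each 'Group A' example and fails for each 'Group B' one.

Group A, Group B, Group A, Group A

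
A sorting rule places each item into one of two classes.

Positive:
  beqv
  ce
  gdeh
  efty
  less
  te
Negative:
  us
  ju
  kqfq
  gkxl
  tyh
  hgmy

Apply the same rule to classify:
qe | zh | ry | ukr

The simplest hypothesis consistent with all the labels is: contains 'e'.
qe → has 'e' → Positive. zh → no 'e' → Negative. ry → no 'e' → Negative. ukr → no 'e' → Negative.

Positive, Negative, Negative, Negative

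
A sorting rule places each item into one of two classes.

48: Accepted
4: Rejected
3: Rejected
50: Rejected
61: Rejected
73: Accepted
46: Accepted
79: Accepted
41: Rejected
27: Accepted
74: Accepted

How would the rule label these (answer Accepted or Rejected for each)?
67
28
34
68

Accepted, Accepted, Rejected, Accepted

'Accepted' ⟺ digit sum ≥ 8.
67: digit sum 6+7 = 13, checks out → Accepted.
28: digit sum 2+8 = 10, checks out → Accepted.
34: digit sum 3+4 = 7, lacks this property → Rejected.
68: digit sum 6+8 = 14, checks out → Accepted.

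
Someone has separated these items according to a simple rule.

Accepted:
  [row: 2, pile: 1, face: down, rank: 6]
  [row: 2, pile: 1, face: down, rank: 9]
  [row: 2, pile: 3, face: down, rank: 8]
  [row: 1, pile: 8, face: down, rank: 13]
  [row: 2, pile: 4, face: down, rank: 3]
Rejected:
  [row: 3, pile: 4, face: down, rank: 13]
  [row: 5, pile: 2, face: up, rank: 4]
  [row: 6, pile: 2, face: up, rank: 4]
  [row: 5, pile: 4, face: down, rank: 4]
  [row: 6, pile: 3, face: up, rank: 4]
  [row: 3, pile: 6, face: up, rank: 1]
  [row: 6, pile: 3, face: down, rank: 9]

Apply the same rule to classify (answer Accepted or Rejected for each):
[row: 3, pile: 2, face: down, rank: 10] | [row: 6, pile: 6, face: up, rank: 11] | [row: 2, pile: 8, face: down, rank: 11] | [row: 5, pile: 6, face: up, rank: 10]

Rejected, Rejected, Accepted, Rejected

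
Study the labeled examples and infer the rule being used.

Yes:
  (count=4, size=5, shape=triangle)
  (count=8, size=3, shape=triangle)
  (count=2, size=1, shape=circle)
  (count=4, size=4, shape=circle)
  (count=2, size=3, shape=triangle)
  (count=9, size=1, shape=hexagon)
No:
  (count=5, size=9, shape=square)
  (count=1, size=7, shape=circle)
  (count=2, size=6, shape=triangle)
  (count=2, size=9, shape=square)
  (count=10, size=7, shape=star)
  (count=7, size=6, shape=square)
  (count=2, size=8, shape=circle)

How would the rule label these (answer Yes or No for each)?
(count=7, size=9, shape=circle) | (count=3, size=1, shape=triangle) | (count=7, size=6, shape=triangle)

The simplest hypothesis consistent with all the labels is: size ≤ 5.

No, Yes, No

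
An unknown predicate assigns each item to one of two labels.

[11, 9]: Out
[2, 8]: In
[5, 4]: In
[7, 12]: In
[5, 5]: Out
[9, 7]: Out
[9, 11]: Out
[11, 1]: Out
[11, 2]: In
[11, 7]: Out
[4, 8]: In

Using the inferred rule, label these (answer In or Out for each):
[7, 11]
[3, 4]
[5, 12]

A rule that fits every label: second is even — true of each 'In' example, false of each 'Out' one.
[7, 11]: second 11 — doesn't qualify, so Out. [3, 4]: second 4 — has this property, so In. [5, 12]: second 12 — has this property, so In.

Out, In, In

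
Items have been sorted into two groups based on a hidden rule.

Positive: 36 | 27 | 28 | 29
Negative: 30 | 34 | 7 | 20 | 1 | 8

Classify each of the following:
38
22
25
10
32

The rule appears to be: digit sum ≥ 9.
38: digit sum 3+8 = 11 — matches, so Positive.
22: digit sum 2+2 = 4 — lacks this property, so Negative.
25: digit sum 2+5 = 7 — lacks this property, so Negative.
10: digit sum 1+0 = 1 — lacks this property, so Negative.
32: digit sum 3+2 = 5 — lacks this property, so Negative.

Positive, Negative, Negative, Negative, Negative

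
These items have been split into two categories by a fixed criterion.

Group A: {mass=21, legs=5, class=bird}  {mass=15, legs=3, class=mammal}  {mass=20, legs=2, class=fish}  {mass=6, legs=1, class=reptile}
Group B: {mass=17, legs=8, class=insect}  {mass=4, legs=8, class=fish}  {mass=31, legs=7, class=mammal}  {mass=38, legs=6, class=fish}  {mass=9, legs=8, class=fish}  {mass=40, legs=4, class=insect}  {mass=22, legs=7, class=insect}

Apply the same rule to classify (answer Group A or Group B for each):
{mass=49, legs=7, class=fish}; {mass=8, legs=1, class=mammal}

Group B, Group A

All 'Group A' examples share one property — mass ≤ 21 AND legs ≤ 5 — and every 'Group B' example lacks it.
{mass=49, legs=7, class=fish}: Group B (mass = 49, legs = 7).
{mass=8, legs=1, class=mammal}: Group A (mass = 8, legs = 1).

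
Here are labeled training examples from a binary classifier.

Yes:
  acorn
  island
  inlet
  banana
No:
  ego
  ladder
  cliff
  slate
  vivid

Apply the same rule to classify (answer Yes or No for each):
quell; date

No, No

One predicate separates the groups cleanly: contains 'n'.
quell: no 'n' — fails the rule, so No.
date: no 'n' — fails the rule, so No.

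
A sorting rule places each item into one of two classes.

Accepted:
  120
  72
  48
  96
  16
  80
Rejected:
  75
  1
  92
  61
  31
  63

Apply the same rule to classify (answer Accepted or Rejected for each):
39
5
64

Rejected, Rejected, Accepted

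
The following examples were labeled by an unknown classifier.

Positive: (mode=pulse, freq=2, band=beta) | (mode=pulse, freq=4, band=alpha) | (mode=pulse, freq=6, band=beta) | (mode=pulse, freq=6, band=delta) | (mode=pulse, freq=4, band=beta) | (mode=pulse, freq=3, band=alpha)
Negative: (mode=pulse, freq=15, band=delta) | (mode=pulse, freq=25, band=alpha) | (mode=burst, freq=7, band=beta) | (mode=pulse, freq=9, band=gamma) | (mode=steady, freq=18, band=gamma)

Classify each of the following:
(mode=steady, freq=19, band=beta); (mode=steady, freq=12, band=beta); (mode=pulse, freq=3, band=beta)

The common property of the 'Positive' items is: freq ≤ 6. No 'Negative' item has it.

Negative, Negative, Positive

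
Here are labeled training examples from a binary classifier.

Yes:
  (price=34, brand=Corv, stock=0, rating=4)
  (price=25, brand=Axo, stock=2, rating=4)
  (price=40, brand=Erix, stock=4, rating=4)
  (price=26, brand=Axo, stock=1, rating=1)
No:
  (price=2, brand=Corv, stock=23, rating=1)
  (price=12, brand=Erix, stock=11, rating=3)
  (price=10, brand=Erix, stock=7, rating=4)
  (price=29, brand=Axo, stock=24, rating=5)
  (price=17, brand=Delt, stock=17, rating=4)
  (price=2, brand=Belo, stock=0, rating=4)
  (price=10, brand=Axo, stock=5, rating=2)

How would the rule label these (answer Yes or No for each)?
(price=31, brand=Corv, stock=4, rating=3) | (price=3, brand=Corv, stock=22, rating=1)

Every 'Yes' example satisfies: price ≥ 10 AND stock ≤ 4. None of the 'No' examples do.
(price=31, brand=Corv, stock=4, rating=3): price = 31, stock = 4 — meets the rule, so Yes.
(price=3, brand=Corv, stock=22, rating=1): price = 3, stock = 22 — fails the rule, so No.

Yes, No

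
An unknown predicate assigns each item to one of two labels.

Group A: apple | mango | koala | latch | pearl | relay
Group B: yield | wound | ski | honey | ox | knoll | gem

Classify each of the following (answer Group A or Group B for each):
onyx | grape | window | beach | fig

The rule appears to be: contains 'a'.
Group B: onyx, since no 'a'. Group A: grape, since has 'a'. Group B: window, since no 'a'. Group A: beach, since has 'a'. Group B: fig, since no 'a'.

Group B, Group A, Group B, Group A, Group B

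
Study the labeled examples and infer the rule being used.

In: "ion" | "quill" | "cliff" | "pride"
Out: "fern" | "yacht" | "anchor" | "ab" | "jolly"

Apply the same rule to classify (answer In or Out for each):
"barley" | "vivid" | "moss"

Checking candidate rules against both groups, what survives is: contains 'i'.

Out, In, Out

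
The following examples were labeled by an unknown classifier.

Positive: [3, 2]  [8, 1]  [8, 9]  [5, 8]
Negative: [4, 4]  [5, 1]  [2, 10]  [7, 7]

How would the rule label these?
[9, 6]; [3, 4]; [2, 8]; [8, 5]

Positive, Positive, Negative, Positive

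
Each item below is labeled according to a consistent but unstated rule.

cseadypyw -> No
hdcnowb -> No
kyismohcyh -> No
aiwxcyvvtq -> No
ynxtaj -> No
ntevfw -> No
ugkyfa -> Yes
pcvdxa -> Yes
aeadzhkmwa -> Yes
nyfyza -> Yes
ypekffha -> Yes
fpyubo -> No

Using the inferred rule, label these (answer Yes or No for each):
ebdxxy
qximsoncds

No, No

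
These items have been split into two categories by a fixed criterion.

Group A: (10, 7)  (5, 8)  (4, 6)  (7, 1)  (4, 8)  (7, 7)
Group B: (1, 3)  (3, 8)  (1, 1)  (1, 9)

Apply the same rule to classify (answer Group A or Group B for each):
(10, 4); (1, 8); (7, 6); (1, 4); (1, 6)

Rule: first ≥ 4. This holds for each 'Group A' example and fails for each 'Group B' one.
Group A: (10, 4), since first 10.
Group B: (1, 8), since first 1.
Group A: (7, 6), since first 7.
Group B: (1, 4), since first 1.
Group B: (1, 6), since first 1.

Group A, Group B, Group A, Group B, Group B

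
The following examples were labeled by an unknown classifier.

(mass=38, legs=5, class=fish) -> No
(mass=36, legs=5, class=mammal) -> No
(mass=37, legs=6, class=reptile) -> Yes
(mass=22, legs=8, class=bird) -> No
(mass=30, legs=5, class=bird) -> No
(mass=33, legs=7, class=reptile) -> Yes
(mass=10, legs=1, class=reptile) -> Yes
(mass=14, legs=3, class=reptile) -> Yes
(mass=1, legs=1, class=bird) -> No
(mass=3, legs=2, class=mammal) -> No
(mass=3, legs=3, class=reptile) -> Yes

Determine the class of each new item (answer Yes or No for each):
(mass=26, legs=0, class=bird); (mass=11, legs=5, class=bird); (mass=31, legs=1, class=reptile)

One predicate separates the groups cleanly: class is reptile.
(mass=26, legs=0, class=bird) → class is bird → No. (mass=11, legs=5, class=bird) → class is bird → No. (mass=31, legs=1, class=reptile) → class is reptile → Yes.

No, No, Yes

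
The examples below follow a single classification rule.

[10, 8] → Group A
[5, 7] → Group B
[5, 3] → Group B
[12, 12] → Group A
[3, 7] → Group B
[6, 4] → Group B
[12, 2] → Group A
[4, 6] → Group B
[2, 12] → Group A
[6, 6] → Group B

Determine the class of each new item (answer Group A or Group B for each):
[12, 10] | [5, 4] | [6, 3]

The common property of the 'Group A' items is: sum ≥ 14. No 'Group B' item has it.
[12, 10]: Group A (12+10 = 22). [5, 4]: Group B (5+4 = 9). [6, 3]: Group B (6+3 = 9).

Group A, Group B, Group B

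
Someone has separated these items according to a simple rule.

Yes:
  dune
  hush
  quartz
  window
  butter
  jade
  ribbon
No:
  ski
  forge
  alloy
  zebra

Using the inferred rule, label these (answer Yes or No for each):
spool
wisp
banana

No, Yes, Yes

Rule: even length. This holds for each 'Yes' example and fails for each 'No' one.
spool: length 5 — fails this test, so No.
wisp: length 4 — has this property, so Yes.
banana: length 6 — has this property, so Yes.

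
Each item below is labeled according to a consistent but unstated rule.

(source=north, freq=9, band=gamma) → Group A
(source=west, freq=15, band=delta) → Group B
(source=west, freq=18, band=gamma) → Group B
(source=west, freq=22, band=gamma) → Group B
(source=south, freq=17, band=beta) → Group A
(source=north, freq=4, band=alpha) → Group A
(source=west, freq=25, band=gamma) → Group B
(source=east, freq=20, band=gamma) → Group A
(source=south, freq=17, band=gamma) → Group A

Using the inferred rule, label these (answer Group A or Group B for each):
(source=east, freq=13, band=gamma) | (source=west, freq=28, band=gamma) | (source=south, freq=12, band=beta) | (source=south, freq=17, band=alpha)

Group A, Group B, Group A, Group A

A rule that fits every label: source is not west — true of each 'Group A' example, false of each 'Group B' one.
(source=east, freq=13, band=gamma): source is east, fits → Group A. (source=west, freq=28, band=gamma): source is west, does not pass → Group B. (source=south, freq=12, band=beta): source is south, fits → Group A. (source=south, freq=17, band=alpha): source is south, fits → Group A.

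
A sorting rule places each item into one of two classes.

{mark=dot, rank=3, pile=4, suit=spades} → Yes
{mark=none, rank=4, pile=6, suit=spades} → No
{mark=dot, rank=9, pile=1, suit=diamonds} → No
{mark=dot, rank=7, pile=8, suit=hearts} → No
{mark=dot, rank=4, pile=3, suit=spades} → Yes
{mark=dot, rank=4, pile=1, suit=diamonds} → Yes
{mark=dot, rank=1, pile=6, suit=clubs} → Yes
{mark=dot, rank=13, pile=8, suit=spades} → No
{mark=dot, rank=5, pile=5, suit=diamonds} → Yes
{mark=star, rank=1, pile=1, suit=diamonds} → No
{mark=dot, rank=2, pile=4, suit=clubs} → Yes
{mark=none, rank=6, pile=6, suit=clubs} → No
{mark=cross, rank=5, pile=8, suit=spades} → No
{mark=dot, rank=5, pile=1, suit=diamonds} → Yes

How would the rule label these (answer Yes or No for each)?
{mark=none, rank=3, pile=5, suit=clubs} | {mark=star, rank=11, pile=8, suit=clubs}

One predicate separates the groups cleanly: mark is dot AND rank ≤ 5.
{mark=none, rank=3, pile=5, suit=clubs}: mark is none, rank = 3, doesn't qualify → No. {mark=star, rank=11, pile=8, suit=clubs}: mark is star, rank = 11, doesn't qualify → No.

No, No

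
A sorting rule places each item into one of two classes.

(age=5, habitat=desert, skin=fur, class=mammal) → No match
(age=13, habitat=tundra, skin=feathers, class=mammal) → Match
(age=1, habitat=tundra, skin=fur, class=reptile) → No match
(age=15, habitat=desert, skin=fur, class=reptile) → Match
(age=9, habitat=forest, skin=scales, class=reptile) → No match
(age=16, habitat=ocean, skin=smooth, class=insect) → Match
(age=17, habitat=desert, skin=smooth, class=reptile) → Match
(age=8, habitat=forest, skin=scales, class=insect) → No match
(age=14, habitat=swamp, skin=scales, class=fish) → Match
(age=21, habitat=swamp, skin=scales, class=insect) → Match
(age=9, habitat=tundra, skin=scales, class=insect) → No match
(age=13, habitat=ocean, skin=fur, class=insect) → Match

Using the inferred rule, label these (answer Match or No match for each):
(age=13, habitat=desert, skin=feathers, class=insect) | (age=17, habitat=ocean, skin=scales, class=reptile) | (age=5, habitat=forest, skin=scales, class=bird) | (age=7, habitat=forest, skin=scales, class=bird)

One predicate separates the groups cleanly: age ≥ 13.

Match, Match, No match, No match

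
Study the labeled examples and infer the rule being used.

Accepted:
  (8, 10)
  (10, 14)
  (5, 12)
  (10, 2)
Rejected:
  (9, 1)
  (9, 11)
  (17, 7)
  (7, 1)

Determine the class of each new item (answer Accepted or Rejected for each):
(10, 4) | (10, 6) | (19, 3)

The simplest hypothesis consistent with all the labels is: second is even.
(10, 4) — second 4, hence Accepted.
(10, 6) — second 6, hence Accepted.
(19, 3) — second 3, hence Rejected.

Accepted, Accepted, Rejected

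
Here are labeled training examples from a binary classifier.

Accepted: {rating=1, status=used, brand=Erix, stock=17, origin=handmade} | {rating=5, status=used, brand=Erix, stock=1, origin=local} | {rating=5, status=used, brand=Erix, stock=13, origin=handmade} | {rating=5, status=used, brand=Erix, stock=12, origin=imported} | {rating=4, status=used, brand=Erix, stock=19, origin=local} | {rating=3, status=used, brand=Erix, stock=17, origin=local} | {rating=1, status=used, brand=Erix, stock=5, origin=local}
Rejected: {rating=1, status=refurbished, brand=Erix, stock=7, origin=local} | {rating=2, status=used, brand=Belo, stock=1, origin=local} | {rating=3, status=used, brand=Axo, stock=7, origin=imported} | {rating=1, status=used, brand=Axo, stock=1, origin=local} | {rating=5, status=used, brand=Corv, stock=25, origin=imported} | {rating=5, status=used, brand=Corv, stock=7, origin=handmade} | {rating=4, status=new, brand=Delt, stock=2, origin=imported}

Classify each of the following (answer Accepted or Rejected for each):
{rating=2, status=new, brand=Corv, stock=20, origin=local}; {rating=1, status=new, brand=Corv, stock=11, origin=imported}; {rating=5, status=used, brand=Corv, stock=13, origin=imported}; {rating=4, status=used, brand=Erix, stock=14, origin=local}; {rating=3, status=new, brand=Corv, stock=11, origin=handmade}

Rejected, Rejected, Rejected, Accepted, Rejected

The common property of the 'Accepted' items is: status is used AND brand is Erix. No 'Rejected' item has it.
{rating=2, status=new, brand=Corv, stock=20, origin=local}: status is new, brand is Corv, doesn't qualify → Rejected. {rating=1, status=new, brand=Corv, stock=11, origin=imported}: status is new, brand is Corv, doesn't qualify → Rejected. {rating=5, status=used, brand=Corv, stock=13, origin=imported}: status is used, brand is Corv, doesn't qualify → Rejected. {rating=4, status=used, brand=Erix, stock=14, origin=local}: status is used, brand is Erix, passes → Accepted. {rating=3, status=new, brand=Corv, stock=11, origin=handmade}: status is new, brand is Corv, doesn't qualify → Rejected.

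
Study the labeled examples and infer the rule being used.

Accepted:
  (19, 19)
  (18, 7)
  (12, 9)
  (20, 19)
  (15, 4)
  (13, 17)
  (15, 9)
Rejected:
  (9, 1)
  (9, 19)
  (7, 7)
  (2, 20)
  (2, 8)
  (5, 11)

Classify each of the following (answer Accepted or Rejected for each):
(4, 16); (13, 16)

The classifier is using: first ≥ 11.
(4, 16): first 4 — does not pass, so Rejected.
(13, 16): first 13 — satisfies this, so Accepted.

Rejected, Accepted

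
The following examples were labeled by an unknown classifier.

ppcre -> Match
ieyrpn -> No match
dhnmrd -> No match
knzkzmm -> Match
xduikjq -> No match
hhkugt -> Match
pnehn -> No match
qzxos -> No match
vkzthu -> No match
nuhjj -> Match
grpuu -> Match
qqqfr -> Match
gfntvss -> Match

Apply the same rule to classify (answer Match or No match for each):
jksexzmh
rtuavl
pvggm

Every 'Match' example satisfies: has a double letter. None of the 'No match' examples do.
jksexzmh → no doubled letter → No match. rtuavl → no doubled letter → No match. pvggm → 'gg' doubled → Match.

No match, No match, Match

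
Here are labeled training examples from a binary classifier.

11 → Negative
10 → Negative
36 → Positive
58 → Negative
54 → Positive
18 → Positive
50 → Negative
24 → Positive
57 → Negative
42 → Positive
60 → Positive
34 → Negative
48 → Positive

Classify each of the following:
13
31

Comparing the two groups points to one rule — multiple of 6.
13: 13 = 6·2 + 1, fails the rule → Negative. 31: 31 = 6·5 + 1, fails the rule → Negative.

Negative, Negative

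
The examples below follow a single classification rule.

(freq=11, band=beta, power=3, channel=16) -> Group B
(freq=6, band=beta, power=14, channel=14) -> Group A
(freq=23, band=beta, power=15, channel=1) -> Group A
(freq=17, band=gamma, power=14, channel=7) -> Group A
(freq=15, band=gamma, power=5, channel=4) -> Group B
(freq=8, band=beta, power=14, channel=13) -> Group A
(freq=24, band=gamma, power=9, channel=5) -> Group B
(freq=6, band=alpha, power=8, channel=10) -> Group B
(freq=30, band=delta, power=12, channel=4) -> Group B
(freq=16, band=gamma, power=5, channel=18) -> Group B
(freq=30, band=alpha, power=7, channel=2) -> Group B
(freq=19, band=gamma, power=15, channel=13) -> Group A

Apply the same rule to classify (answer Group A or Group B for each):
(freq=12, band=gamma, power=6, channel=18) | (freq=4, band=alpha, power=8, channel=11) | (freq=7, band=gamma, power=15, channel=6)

Group B, Group B, Group A

One predicate separates the groups cleanly: power ≥ 14.
(freq=12, band=gamma, power=6, channel=18): power = 6, does not satisfy this → Group B. (freq=4, band=alpha, power=8, channel=11): power = 8, does not satisfy this → Group B. (freq=7, band=gamma, power=15, channel=6): power = 15, passes → Group A.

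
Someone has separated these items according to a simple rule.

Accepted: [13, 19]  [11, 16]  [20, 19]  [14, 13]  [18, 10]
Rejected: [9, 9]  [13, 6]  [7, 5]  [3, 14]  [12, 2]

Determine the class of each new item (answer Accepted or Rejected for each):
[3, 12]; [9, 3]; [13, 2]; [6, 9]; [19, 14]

The simplest hypothesis consistent with all the labels is: sum ≥ 27.
Rejected: [3, 12], since 3+12 = 15. Rejected: [9, 3], since 9+3 = 12. Rejected: [13, 2], since 13+2 = 15. Rejected: [6, 9], since 6+9 = 15. Accepted: [19, 14], since 19+14 = 33.

Rejected, Rejected, Rejected, Rejected, Accepted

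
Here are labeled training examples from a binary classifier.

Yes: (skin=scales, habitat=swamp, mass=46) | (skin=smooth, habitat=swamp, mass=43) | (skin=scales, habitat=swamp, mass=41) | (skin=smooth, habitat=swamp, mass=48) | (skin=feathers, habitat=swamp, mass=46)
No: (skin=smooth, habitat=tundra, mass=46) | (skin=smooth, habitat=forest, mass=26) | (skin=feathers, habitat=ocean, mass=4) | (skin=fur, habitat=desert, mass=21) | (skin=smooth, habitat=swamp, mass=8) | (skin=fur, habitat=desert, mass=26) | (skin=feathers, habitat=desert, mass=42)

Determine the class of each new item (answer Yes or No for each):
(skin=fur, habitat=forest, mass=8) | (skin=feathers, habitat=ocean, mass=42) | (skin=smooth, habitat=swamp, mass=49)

No, No, Yes

One predicate separates the groups cleanly: habitat is swamp AND mass ≥ 21.
No: (skin=fur, habitat=forest, mass=8), since habitat is forest, mass = 8. No: (skin=feathers, habitat=ocean, mass=42), since habitat is ocean, mass = 42. Yes: (skin=smooth, habitat=swamp, mass=49), since habitat is swamp, mass = 49.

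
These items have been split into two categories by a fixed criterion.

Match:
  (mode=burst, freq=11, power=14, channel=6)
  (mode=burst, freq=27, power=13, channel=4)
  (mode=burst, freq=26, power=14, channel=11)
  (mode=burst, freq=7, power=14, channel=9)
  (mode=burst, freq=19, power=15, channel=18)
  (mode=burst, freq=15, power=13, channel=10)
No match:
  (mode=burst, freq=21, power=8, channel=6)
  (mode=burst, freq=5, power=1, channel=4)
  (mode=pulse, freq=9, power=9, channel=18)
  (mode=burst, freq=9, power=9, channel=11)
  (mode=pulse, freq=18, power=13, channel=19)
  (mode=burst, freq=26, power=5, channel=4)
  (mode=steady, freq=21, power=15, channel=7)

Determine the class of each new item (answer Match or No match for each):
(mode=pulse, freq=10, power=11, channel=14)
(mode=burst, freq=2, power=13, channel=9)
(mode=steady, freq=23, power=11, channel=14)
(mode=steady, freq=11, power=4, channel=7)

The distinguishing property — mode is burst AND power ≥ 13 — holds for all the 'Match' cases and none of the 'No match' cases.
(mode=pulse, freq=10, power=11, channel=14): mode is pulse, power = 11, does not fit → No match. (mode=burst, freq=2, power=13, channel=9): mode is burst, power = 13, matches → Match. (mode=steady, freq=23, power=11, channel=14): mode is steady, power = 11, does not fit → No match. (mode=steady, freq=11, power=4, channel=7): mode is steady, power = 4, does not fit → No match.

No match, Match, No match, No match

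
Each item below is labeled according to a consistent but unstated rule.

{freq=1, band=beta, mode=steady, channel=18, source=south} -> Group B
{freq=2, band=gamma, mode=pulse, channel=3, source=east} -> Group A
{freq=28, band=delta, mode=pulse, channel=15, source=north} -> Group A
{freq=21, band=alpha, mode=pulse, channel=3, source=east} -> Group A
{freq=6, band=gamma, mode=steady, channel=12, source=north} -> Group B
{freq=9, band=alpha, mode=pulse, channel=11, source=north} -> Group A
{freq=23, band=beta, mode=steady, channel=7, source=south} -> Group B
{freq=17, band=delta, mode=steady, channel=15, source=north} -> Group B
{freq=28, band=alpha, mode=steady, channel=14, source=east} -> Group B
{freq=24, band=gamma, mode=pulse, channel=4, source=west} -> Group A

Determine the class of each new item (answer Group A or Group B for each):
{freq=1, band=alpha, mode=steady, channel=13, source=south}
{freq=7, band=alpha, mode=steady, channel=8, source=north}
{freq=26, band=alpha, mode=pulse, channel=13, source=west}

Rule: mode is pulse. This holds for each 'Group A' example and fails for each 'Group B' one.
{freq=1, band=alpha, mode=steady, channel=13, source=south}: mode is steady, fails this test → Group B.
{freq=7, band=alpha, mode=steady, channel=8, source=north}: mode is steady, fails this test → Group B.
{freq=26, band=alpha, mode=pulse, channel=13, source=west}: mode is pulse, matches → Group A.

Group B, Group B, Group A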